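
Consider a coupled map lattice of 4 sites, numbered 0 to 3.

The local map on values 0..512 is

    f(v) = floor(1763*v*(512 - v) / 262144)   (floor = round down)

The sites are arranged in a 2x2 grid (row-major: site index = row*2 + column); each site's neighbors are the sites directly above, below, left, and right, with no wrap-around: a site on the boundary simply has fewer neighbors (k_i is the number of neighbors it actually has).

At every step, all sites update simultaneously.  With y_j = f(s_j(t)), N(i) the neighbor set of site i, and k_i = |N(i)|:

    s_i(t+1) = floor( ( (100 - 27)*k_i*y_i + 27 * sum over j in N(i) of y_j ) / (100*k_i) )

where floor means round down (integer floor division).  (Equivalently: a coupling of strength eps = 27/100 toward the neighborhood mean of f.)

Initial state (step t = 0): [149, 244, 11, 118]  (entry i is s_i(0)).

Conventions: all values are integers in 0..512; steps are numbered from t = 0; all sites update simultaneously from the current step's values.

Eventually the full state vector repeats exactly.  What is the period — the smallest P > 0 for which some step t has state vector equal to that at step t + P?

Simulating step by step:
t=0: [149, 244, 11, 118]
t=1: [329, 411, 118, 292]
t=2: [374, 316, 340, 395]
t=3: [362, 392, 375, 335]
t=4: [355, 333, 354, 379]
t=5: [377, 388, 370, 352]
t=6: [340, 332, 354, 367]
t=7: [391, 393, 375, 365]
t=8: [321, 320, 343, 351]
t=9: [409, 408, 390, 385]
t=10: [288, 290, 315, 320]
t=11: [430, 429, 418, 416]
t=12: [240, 242, 260, 263]
t=13: [439, 439, 439, 439]
t=14: [215, 215, 215, 215]
t=15: [429, 429, 429, 429]
t=16: [239, 239, 239, 239]
t=17: [438, 438, 438, 438]
t=18: [217, 217, 217, 217]
t=19: [430, 430, 430, 430]
t=20: [237, 237, 237, 237]
t=21: [438, 438, 438, 438]

Answer: 4
Key observation: The state at step 17, [438, 438, 438, 438], reappears at step 21 — and no state repeats earlier — so the cycle the system enters has period 4.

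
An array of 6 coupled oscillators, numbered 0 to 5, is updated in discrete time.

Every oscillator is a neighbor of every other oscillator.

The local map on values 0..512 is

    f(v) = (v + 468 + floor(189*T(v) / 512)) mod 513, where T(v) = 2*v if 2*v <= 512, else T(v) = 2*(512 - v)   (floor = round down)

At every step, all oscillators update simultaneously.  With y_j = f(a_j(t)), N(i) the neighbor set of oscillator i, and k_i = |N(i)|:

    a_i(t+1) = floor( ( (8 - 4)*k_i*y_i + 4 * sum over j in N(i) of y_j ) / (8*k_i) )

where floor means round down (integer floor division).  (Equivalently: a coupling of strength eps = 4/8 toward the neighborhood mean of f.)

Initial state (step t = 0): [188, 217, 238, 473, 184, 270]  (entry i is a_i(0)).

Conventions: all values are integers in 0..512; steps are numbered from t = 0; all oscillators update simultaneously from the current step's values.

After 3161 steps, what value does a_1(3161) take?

Answer: a_1(3161) = 450
Key observation: The state at step 5, [450, 450, 450, 450, 450, 450], reappears at step 6: the system is in a cycle of period 1 from step 5 on.  Therefore the state at step 3161 equals the state at step 5 + ((3161 - 5) mod 1) = 5, which is [450, 450, 450, 450, 450, 450].

Derivation:
t=0: [188, 217, 238, 473, 184, 270]
t=1: [323, 344, 358, 393, 321, 372]
t=2: [421, 424, 425, 428, 421, 426]
t=3: [443, 443, 443, 444, 443, 443]
t=4: [448, 448, 448, 448, 448, 448]
t=5: [450, 450, 450, 450, 450, 450]
t=6: [450, 450, 450, 450, 450, 450]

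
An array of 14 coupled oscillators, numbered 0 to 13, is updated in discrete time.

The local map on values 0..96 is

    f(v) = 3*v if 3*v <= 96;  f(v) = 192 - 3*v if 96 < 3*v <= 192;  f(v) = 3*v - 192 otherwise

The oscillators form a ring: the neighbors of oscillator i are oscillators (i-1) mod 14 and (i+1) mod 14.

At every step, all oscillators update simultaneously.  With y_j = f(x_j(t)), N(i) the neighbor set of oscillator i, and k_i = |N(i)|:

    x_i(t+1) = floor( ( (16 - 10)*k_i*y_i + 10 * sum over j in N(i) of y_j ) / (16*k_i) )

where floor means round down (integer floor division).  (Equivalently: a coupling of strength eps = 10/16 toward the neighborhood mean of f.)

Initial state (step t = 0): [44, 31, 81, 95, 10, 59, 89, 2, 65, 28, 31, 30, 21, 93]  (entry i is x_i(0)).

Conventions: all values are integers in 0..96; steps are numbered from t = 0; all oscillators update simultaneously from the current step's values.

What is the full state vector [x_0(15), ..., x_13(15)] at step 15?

Simulating step by step:
t=0: [44, 31, 81, 95, 10, 59, 89, 2, 65, 28, 31, 30, 21, 93]
t=1: [78, 69, 77, 60, 45, 38, 34, 26, 29, 61, 89, 82, 78, 71]
t=2: [27, 30, 23, 34, 49, 75, 82, 84, 59, 54, 47, 56, 39, 34]
t=3: [86, 80, 82, 69, 55, 43, 49, 44, 33, 31, 36, 48, 63, 82]
t=4: [56, 55, 39, 30, 34, 46, 55, 65, 82, 90, 75, 45, 33, 41]
t=5: [39, 41, 64, 85, 78, 56, 27, 26, 45, 56, 54, 60, 74, 62]
t=6: [51, 49, 41, 36, 42, 47, 62, 72, 53, 36, 22, 23, 16, 35]
t=7: [55, 50, 66, 73, 66, 41, 25, 21, 46, 62, 72, 61, 66, 59]
t=8: [27, 26, 23, 13, 32, 51, 69, 63, 41, 26, 13, 12, 9, 15]
t=9: [68, 76, 62, 66, 60, 49, 18, 27, 51, 63, 50, 34, 35, 50]
t=10: [28, 19, 15, 7, 20, 37, 59, 59, 40, 26, 44, 74, 73, 46]
t=11: [66, 61, 41, 40, 54, 53, 35, 32, 56, 70, 56, 38, 36, 54]
t=12: [14, 26, 51, 57, 44, 48, 72, 70, 44, 21, 39, 63, 65, 39]
t=13: [63, 54, 45, 38, 44, 44, 29, 33, 47, 65, 48, 25, 25, 42]
t=14: [31, 30, 55, 65, 65, 68, 80, 78, 49, 32, 42, 66, 72, 49]
t=15: [77, 71, 39, 10, 5, 20, 34, 44, 60, 70, 56, 30, 24, 53]

Answer: [77, 71, 39, 10, 5, 20, 34, 44, 60, 70, 56, 30, 24, 53]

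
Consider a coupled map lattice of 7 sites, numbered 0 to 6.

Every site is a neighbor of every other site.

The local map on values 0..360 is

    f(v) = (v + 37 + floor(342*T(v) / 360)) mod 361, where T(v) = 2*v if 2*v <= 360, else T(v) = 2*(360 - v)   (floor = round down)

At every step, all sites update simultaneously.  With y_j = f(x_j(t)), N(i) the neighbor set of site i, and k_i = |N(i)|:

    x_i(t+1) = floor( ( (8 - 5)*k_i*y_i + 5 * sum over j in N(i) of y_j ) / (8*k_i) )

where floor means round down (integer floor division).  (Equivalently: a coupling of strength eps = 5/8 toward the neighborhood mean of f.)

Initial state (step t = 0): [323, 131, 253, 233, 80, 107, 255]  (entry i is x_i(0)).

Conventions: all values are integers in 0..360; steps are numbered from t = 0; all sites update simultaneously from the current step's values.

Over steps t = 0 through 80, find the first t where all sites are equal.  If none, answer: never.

Answer: 11
Key observation: Synchronization is absorbing here: once all sites are equal they stay equal, and step 11 is the first all-equal step.

Derivation:
t=0: [323, 131, 253, 233, 80, 107, 255]  (not all equal)
t=1: [138, 134, 155, 160, 192, 213, 155]  (not all equal)
t=2: [112, 109, 126, 130, 142, 137, 126]  (not all equal)
t=3: [67, 163, 78, 81, 91, 87, 78]  (not all equal)
t=4: [246, 223, 255, 257, 265, 262, 255]  (not all equal)
t=5: [134, 139, 132, 131, 129, 130, 132]  (not all equal)
t=6: [60, 64, 59, 58, 56, 57, 59]  (not all equal)
t=7: [208, 211, 207, 207, 205, 206, 207]  (not all equal)
t=8: [172, 172, 172, 172, 173, 173, 172]  (not all equal)
t=9: [174, 174, 174, 174, 175, 175, 174]  (not all equal)
t=10: [180, 180, 180, 180, 181, 181, 180]  (not all equal)
t=11: [197, 197, 197, 197, 197, 197, 197]  (all equal)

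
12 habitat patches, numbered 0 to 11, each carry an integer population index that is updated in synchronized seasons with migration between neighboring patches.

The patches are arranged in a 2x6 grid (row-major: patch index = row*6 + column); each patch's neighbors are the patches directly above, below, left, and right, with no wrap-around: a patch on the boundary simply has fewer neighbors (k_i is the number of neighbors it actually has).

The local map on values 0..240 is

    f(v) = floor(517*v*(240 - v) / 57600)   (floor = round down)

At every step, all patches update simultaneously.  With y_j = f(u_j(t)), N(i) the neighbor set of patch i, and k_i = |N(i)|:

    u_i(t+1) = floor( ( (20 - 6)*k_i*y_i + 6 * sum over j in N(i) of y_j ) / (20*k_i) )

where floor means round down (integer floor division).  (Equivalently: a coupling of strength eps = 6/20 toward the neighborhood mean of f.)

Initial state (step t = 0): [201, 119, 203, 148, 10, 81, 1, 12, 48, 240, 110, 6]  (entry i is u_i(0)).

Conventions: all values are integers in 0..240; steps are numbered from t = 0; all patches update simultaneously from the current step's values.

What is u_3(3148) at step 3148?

Simulating step by step:
t=0: [201, 119, 203, 148, 10, 81, 1, 12, 48, 240, 110, 6]
t=1: [68, 106, 80, 94, 50, 85, 15, 38, 66, 33, 92, 44]
t=2: [96, 117, 115, 112, 95, 106, 46, 73, 96, 77, 107, 89]
t=3: [118, 126, 128, 126, 124, 125, 90, 109, 121, 116, 124, 122]
t=4: [127, 128, 128, 128, 128, 129, 123, 127, 128, 128, 129, 129]
t=5: [128, 128, 128, 128, 128, 128, 128, 128, 128, 128, 128, 128]
t=6: [128, 128, 128, 128, 128, 128, 128, 128, 128, 128, 128, 128]

Answer: u_3(3148) = 128
Key observation: The state at step 5, [128, 128, 128, 128, 128, 128, 128, 128, 128, 128, 128, 128], reappears at step 6: the system is in a cycle of period 1 from step 5 on.  Therefore the state at step 3148 equals the state at step 5 + ((3148 - 5) mod 1) = 5, which is [128, 128, 128, 128, 128, 128, 128, 128, 128, 128, 128, 128].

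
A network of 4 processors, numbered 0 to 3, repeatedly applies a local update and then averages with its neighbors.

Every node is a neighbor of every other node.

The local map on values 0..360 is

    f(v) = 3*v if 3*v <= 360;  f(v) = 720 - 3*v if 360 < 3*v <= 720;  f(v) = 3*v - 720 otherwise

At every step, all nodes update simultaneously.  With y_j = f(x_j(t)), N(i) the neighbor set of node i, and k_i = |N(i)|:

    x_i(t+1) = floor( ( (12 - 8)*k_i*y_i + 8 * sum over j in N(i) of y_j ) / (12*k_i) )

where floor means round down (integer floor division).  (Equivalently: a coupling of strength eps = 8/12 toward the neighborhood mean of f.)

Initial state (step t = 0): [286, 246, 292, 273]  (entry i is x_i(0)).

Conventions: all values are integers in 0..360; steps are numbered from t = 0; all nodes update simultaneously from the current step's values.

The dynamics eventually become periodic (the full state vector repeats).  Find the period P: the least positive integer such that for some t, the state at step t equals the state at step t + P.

Answer: 4
Key observation: The state at step 6, [315, 315, 315, 315], reappears at step 10 — and no state repeats earlier — so the cycle the system enters has period 4.

Derivation:
t=0: [286, 246, 292, 273]
t=1: [106, 93, 108, 102]
t=2: [308, 303, 308, 306]
t=3: [199, 197, 199, 198]
t=4: [125, 125, 125, 125]
t=5: [345, 345, 345, 345]
t=6: [315, 315, 315, 315]
t=7: [225, 225, 225, 225]
t=8: [45, 45, 45, 45]
t=9: [135, 135, 135, 135]
t=10: [315, 315, 315, 315]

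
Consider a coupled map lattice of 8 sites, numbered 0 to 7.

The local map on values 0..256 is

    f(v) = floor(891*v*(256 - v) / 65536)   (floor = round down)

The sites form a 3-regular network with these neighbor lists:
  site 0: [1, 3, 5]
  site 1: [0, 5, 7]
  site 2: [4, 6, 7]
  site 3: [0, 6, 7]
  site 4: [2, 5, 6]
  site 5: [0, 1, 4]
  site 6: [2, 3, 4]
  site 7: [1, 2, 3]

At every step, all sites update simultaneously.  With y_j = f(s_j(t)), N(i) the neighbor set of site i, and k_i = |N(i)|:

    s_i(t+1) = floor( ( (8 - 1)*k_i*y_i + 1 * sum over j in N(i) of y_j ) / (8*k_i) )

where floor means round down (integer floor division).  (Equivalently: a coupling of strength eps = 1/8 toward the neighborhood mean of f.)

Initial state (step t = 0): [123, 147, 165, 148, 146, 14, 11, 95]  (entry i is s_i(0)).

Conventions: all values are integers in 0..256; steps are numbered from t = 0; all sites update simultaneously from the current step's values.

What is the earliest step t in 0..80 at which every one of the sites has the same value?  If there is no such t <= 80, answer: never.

Simulating step by step:
t=0: [123, 147, 165, 148, 146, 14, 11, 95]  (not all equal)
t=1: [214, 209, 197, 209, 202, 67, 58, 207]  (not all equal)
t=2: [125, 134, 156, 133, 149, 167, 154, 137]  (not all equal)
t=3: [221, 221, 212, 221, 215, 204, 213, 220]  (not all equal)
t=4: [106, 106, 124, 105, 120, 139, 123, 107]  (not all equal)
t=5: [216, 216, 221, 215, 221, 220, 221, 216]  (not all equal)
t=6: [116, 116, 105, 118, 105, 107, 105, 116]  (not all equal)
t=7: [219, 219, 215, 220, 215, 216, 215, 219]  (not all equal)
t=8: [110, 110, 118, 107, 118, 116, 118, 110]  (not all equal)
t=9: [218, 218, 220, 216, 220, 219, 220, 218]  (not all equal)
t=10: [112, 111, 107, 116, 107, 110, 107, 112]  (not all equal)
t=11: [218, 218, 216, 219, 216, 217, 216, 218]  (not all equal)
t=12: [112, 112, 116, 110, 116, 114, 116, 112]  (not all equal)
t=13: [219, 219, 219, 218, 220, 219, 219, 219]  (not all equal)
t=14: [110, 110, 109, 111, 107, 109, 109, 110]  (not all equal)
t=15: [217, 217, 217, 217, 216, 217, 217, 217]  (not all equal)
t=16: [115, 115, 115, 115, 116, 115, 115, 115]  (not all equal)
t=17: [220, 220, 220, 220, 220, 220, 220, 220]  (all equal)

Answer: 17
Key observation: Synchronization is absorbing here: once all sites are equal they stay equal, and step 17 is the first all-equal step.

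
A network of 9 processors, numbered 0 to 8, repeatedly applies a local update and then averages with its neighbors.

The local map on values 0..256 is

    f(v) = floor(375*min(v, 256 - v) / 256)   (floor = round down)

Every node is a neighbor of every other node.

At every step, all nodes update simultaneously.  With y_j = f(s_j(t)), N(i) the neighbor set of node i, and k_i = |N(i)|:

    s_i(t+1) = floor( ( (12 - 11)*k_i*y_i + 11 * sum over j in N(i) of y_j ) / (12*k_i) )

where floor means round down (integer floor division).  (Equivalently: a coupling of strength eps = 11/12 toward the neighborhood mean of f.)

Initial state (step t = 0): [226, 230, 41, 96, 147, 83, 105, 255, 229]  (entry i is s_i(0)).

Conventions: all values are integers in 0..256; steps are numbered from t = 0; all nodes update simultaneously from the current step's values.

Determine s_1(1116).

Simulating step by step:
t=0: [226, 230, 41, 96, 147, 83, 105, 255, 229]
t=1: [85, 85, 84, 82, 81, 82, 81, 86, 85]
t=2: [121, 121, 121, 121, 121, 121, 121, 121, 121]
t=3: [177, 177, 177, 177, 177, 177, 177, 177, 177]
t=4: [115, 115, 115, 115, 115, 115, 115, 115, 115]
t=5: [168, 168, 168, 168, 168, 168, 168, 168, 168]
t=6: [128, 128, 128, 128, 128, 128, 128, 128, 128]
t=7: [187, 187, 187, 187, 187, 187, 187, 187, 187]
t=8: [101, 101, 101, 101, 101, 101, 101, 101, 101]
t=9: [147, 147, 147, 147, 147, 147, 147, 147, 147]
t=10: [159, 159, 159, 159, 159, 159, 159, 159, 159]
t=11: [142, 142, 142, 142, 142, 142, 142, 142, 142]
t=12: [166, 166, 166, 166, 166, 166, 166, 166, 166]
t=13: [131, 131, 131, 131, 131, 131, 131, 131, 131]
t=14: [183, 183, 183, 183, 183, 183, 183, 183, 183]
t=15: [106, 106, 106, 106, 106, 106, 106, 106, 106]
t=16: [155, 155, 155, 155, 155, 155, 155, 155, 155]
t=17: [147, 147, 147, 147, 147, 147, 147, 147, 147]

Answer: s_1(1116) = 166
Key observation: The state at step 9, [147, 147, 147, 147, 147, 147, 147, 147, 147], reappears at step 17: the system is in a cycle of period 8 from step 9 on.  Therefore the state at step 1116 equals the state at step 9 + ((1116 - 9) mod 8) = 12, which is [166, 166, 166, 166, 166, 166, 166, 166, 166].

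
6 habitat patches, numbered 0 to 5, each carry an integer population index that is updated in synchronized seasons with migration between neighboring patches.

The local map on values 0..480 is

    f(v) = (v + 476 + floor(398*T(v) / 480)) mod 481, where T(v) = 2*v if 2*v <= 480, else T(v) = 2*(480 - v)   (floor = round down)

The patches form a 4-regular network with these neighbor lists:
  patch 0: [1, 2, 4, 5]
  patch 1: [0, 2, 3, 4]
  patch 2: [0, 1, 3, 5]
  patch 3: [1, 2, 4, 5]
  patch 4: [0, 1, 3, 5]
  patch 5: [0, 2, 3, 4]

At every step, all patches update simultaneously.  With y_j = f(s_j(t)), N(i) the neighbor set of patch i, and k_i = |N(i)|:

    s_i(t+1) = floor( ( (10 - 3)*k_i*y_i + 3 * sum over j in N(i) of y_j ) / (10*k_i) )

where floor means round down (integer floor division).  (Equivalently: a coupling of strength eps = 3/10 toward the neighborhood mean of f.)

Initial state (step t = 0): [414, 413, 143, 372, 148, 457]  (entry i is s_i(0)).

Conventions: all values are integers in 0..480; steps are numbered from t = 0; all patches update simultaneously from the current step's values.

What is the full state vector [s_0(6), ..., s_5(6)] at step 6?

Simulating step by step:
t=0: [414, 413, 143, 372, 148, 457]
t=1: [86, 91, 273, 106, 282, 71]
t=2: [206, 221, 159, 243, 155, 184]
t=3: [112, 148, 315, 174, 308, 79]
t=4: [264, 343, 172, 380, 175, 215]
t=5: [176, 141, 343, 122, 349, 142]
t=6: [391, 329, 172, 291, 170, 331]

Answer: [391, 329, 172, 291, 170, 331]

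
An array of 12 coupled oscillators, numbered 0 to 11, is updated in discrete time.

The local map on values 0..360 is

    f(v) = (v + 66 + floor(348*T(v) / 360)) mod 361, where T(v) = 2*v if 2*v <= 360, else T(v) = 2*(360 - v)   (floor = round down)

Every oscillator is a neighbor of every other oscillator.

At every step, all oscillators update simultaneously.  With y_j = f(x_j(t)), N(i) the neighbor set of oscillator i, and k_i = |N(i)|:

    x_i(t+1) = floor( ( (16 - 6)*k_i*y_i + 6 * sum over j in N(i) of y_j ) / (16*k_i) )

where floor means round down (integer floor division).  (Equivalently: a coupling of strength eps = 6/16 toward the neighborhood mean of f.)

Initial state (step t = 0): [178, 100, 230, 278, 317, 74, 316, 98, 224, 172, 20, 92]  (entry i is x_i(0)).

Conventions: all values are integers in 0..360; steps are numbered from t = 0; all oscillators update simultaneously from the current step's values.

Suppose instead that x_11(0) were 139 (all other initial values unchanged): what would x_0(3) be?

Simulating step by step:
t=0: [178, 100, 230, 278, 317, 74, 316, 98, 224, 172, 20, 139]
t=1: [215, 293, 191, 165, 143, 248, 144, 290, 194, 205, 154, 147]
t=2: [186, 143, 199, 180, 141, 168, 143, 145, 197, 191, 160, 148]
t=3: [206, 145, 199, 209, 142, 188, 145, 149, 200, 203, 175, 154]

Answer: x_0(3) = 206
Key observation: This trace re-runs the system from the modified initial state.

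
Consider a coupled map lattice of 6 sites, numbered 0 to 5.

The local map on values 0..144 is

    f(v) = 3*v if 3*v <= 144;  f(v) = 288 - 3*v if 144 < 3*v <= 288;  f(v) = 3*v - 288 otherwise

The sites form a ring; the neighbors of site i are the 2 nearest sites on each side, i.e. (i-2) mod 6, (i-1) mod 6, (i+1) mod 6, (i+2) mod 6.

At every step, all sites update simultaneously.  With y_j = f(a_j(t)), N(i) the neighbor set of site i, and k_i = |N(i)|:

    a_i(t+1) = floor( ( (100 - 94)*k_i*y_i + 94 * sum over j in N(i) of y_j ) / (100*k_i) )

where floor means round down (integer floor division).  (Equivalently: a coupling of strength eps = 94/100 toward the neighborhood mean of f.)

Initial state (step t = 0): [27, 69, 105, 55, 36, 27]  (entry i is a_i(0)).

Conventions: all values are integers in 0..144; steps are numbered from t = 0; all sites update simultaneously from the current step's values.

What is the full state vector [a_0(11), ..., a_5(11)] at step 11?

Answer: [39, 44, 15, 39, 44, 15]

Derivation:
t=0: [27, 69, 105, 55, 36, 27]
t=1: [74, 78, 93, 77, 79, 97]
t=2: [31, 34, 54, 30, 34, 53]
t=3: [113, 109, 98, 113, 109, 98]
t=4: [24, 29, 42, 24, 29, 42]
t=5: [104, 98, 82, 104, 98, 82]
t=6: [24, 31, 16, 24, 31, 16]
t=7: [70, 61, 80, 70, 61, 80]
t=8: [76, 65, 88, 76, 65, 88]
t=9: [58, 45, 73, 58, 45, 73]
t=10: [102, 94, 121, 102, 94, 121]
t=11: [39, 44, 15, 39, 44, 15]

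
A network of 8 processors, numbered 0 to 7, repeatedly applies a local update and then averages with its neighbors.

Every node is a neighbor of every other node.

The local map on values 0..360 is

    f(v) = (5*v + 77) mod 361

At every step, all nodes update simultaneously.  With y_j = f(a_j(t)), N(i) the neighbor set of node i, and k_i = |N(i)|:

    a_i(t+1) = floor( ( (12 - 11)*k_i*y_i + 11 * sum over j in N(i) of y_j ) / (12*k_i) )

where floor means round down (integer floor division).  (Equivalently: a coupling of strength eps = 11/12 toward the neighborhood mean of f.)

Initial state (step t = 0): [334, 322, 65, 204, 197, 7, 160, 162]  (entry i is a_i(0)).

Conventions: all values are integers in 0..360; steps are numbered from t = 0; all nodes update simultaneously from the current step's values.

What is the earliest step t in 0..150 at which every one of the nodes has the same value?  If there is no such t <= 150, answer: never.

Simulating step by step:
t=0: [334, 322, 65, 204, 197, 7, 160, 162]  (not all equal)
t=1: [165, 168, 177, 179, 163, 174, 172, 171]  (not all equal)
t=2: [212, 211, 209, 208, 212, 209, 210, 210]  (not all equal)
t=3: [44, 44, 44, 45, 44, 44, 44, 44]  (not all equal)
t=4: [297, 297, 297, 297, 297, 297, 297, 297]  (all equal)

Answer: 4
Key observation: Synchronization is absorbing here: once all nodes are equal they stay equal, and step 4 is the first all-equal step.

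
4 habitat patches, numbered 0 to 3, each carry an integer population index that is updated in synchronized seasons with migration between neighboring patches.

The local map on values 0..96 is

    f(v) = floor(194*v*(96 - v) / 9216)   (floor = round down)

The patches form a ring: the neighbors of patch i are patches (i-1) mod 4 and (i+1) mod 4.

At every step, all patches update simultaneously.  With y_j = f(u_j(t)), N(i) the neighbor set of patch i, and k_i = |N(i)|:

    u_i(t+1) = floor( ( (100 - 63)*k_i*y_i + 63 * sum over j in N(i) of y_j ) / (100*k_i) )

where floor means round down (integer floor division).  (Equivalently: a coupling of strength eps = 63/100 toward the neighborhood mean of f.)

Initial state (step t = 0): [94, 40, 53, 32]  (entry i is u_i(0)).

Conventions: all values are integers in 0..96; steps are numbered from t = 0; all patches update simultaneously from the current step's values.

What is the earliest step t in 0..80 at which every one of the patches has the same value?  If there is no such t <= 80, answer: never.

Simulating step by step:
t=0: [94, 40, 53, 32]  (not all equal)
t=1: [29, 33, 45, 31]  (not all equal)
t=2: [41, 43, 44, 43]  (not all equal)
t=3: [47, 47, 47, 47]  (all equal)

Answer: 3
Key observation: Synchronization is absorbing here: once all patches are equal they stay equal, and step 3 is the first all-equal step.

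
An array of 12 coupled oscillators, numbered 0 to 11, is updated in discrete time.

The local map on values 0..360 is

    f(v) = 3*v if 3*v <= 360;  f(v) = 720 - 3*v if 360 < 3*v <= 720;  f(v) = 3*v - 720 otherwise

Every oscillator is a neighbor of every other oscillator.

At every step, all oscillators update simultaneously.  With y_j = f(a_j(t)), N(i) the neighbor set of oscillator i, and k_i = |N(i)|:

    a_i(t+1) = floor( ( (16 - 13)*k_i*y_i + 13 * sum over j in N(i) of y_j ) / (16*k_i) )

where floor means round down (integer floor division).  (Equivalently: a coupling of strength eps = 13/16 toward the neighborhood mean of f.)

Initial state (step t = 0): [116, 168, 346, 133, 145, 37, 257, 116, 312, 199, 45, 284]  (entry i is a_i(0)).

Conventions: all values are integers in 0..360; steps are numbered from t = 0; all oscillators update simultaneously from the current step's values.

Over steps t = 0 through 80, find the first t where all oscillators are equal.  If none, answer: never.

Answer: 5
Key observation: Synchronization is absorbing here: once all oscillators are equal they stay equal, and step 5 is the first all-equal step.

Derivation:
t=0: [116, 168, 346, 133, 145, 37, 257, 116, 312, 199, 45, 284]  (not all equal)
t=1: [231, 216, 228, 228, 224, 204, 198, 231, 216, 206, 207, 207]  (not all equal)
t=2: [66, 71, 67, 67, 68, 75, 77, 66, 71, 74, 74, 74]  (not all equal)
t=3: [210, 212, 211, 211, 211, 213, 214, 210, 212, 213, 213, 213]  (not all equal)
t=4: [84, 84, 84, 84, 84, 83, 83, 84, 84, 83, 83, 83]  (not all equal)
t=5: [250, 250, 250, 250, 250, 250, 250, 250, 250, 250, 250, 250]  (all equal)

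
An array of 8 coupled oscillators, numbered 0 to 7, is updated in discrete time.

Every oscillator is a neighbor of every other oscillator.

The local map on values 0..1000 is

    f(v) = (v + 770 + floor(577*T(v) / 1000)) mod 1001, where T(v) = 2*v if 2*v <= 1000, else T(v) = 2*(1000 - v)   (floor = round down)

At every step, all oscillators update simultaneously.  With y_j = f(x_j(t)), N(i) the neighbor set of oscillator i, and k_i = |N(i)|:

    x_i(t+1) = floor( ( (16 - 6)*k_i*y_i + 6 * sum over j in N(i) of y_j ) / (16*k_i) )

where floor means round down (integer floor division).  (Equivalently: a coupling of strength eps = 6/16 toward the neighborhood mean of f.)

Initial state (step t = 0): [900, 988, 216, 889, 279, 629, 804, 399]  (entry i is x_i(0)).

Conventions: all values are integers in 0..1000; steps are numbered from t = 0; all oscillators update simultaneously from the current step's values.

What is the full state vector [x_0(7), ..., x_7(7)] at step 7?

Simulating step by step:
t=0: [900, 988, 216, 889, 279, 629, 804, 399]
t=1: [726, 718, 412, 727, 489, 750, 734, 637]
t=2: [803, 804, 715, 803, 810, 801, 802, 811]
t=3: [799, 799, 807, 799, 799, 799, 799, 799]
t=4: [798, 798, 798, 798, 798, 798, 798, 798]
t=5: [800, 800, 800, 800, 800, 800, 800, 800]
t=6: [799, 799, 799, 799, 799, 799, 799, 799]
t=7: [799, 799, 799, 799, 799, 799, 799, 799]

Answer: [799, 799, 799, 799, 799, 799, 799, 799]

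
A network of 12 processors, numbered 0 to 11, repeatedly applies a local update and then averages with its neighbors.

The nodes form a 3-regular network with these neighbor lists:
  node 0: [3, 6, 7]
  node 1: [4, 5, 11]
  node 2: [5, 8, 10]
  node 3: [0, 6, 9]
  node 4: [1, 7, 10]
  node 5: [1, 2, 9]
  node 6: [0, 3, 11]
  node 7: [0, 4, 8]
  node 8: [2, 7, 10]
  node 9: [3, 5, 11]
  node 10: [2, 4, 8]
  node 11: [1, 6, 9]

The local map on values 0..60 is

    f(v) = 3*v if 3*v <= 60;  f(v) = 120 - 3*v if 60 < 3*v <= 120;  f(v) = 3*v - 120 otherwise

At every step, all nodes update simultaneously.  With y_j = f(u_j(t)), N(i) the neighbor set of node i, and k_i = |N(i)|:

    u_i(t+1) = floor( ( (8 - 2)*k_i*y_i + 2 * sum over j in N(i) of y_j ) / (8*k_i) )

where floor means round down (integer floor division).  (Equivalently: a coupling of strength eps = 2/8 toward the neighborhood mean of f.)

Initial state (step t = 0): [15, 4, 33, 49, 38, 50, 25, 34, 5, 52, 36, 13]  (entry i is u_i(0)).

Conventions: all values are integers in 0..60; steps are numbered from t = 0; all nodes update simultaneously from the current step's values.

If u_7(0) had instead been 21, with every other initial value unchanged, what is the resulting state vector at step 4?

Answer: [4, 21, 15, 11, 46, 34, 14, 9, 26, 17, 30, 17]
Key observation: This trace re-runs the system from the modified initial state.

Derivation:
t=0: [15, 4, 33, 49, 38, 50, 25, 21, 5, 52, 36, 13]
t=1: [44, 15, 20, 30, 11, 28, 43, 48, 18, 35, 12, 37]
t=2: [14, 40, 55, 25, 33, 37, 11, 26, 50, 17, 39, 12]
t=3: [41, 5, 37, 44, 19, 14, 35, 39, 30, 45, 10, 34]
t=4: [4, 21, 15, 11, 46, 34, 14, 9, 26, 17, 30, 17]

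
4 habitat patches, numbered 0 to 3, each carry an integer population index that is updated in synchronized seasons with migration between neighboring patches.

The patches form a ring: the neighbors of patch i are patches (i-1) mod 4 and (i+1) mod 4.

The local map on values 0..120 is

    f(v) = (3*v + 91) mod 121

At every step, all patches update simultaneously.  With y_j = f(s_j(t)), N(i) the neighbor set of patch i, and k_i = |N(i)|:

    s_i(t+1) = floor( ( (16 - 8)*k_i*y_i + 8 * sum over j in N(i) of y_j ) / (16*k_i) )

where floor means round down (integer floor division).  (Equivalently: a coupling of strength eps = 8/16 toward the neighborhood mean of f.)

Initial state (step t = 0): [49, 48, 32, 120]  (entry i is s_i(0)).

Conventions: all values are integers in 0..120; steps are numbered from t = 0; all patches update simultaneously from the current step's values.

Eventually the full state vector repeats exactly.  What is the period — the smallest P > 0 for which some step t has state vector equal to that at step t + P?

Simulating step by step:
t=0: [49, 48, 32, 120]
t=1: [109, 102, 83, 89]
t=2: [65, 55, 86, 96]
t=3: [29, 44, 61, 45]
t=4: [80, 73, 67, 74]
t=5: [79, 68, 59, 70]
t=6: [71, 54, 41, 57]
t=7: [38, 44, 54, 48]
t=8: [96, 74, 59, 80]
t=9: [48, 46, 53, 55]
t=10: [87, 84, 34, 37]
t=11: [100, 96, 81, 86]
t=12: [44, 38, 76, 83]
t=13: [96, 86, 84, 93]
t=14: [36, 82, 79, 32]
t=15: [79, 88, 83, 74]
t=16: [89, 102, 95, 81]
t=17: [89, 49, 38, 78]
t=18: [108, 108, 92, 91]
t=19: [39, 40, 15, 14]
t=20: [69, 70, 33, 31]
t=21: [58, 60, 65, 62]
t=22: [27, 31, 38, 34]
t=23: [59, 65, 75, 69]
t=24: [38, 47, 62, 53]
t=25: [71, 85, 47, 33]
t=26: [74, 95, 98, 77]
t=27: [58, 29, 34, 63]
t=28: [35, 52, 59, 42]
t=29: [62, 27, 38, 73]
t=30: [47, 55, 71, 63]
t=31: [68, 50, 44, 62]
t=32: [65, 98, 89, 56]
t=33: [31, 51, 67, 48]
t=34: [60, 29, 54, 85]
t=35: [54, 38, 45, 62]
t=36: [35, 71, 82, 46]
t=37: [80, 73, 90, 96]
t=38: [65, 86, 80, 60]
t=39: [56, 86, 78, 47]
t=40: [63, 78, 96, 80]
t=41: [62, 55, 51, 58]
t=42: [26, 16, 10, 20]
t=43: [36, 21, 12, 27]
t=44: [60, 37, 24, 46]
t=45: [61, 58, 68, 71]
t=46: [37, 32, 47, 52]
t=47: [58, 81, 73, 50]
t=48: [64, 68, 87, 82]
t=49: [57, 64, 92, 85]
t=50: [46, 26, 38, 58]
t=51: [71, 72, 59, 59]
t=52: [53, 54, 35, 35]
t=53: [25, 26, 59, 58]
t=54: [40, 41, 30, 29]
t=55: [82, 84, 67, 66]
t=56: [84, 86, 62, 59]
t=57: [83, 87, 50, 47]
t=58: [104, 109, 115, 110]
t=59: [48, 55, 64, 57]
t=60: [65, 45, 29, 48]
t=61: [76, 77, 83, 82]
t=62: [82, 83, 92, 91]
t=63: [72, 73, 26, 25]
t=64: [60, 62, 52, 50]
t=65: [53, 26, 41, 68]
t=66: [29, 49, 71, 51]
t=67: [58, 88, 60, 30]
t=68: [54, 69, 57, 43]
t=69: [44, 35, 48, 57]
t=70: [74, 91, 80, 64]
t=71: [46, 40, 55, 60]
t=72: [83, 75, 36, 45]
t=73: [93, 81, 83, 96]
t=74: [30, 72, 76, 34]
t=75: [64, 66, 72, 70]
t=76: [47, 50, 59, 56]
t=77: [89, 94, 47, 42]
t=78: [84, 61, 82, 104]
t=79: [68, 65, 65, 69]
t=80: [51, 46, 47, 52]
t=81: [29, 82, 83, 30]
t=82: [67, 86, 87, 68]
t=83: [65, 93, 95, 66]
t=84: [35, 17, 20, 37]
t=85: [63, 36, 40, 66]
t=86: [50, 71, 76, 55]
t=87: [79, 80, 57, 56]
t=88: [69, 71, 36, 35]
t=89: [62, 64, 73, 71]
t=90: [43, 46, 59, 56]
t=91: [80, 85, 44, 39]
t=92: [92, 99, 98, 91]
t=93: [8, 19, 17, 7]
t=94: [92, 47, 45, 90]
t=95: [59, 82, 110, 86]
t=96: [63, 68, 79, 74]
t=97: [50, 57, 74, 66]
t=98: [76, 57, 52, 71]
t=99: [59, 30, 23, 51]
t=100: [28, 46, 35, 17]
t=101: [59, 86, 69, 42]
t=102: [63, 74, 78, 68]
t=103: [50, 65, 72, 56]
t=104: [75, 68, 47, 54]
t=105: [53, 72, 71, 51]
t=106: [20, 50, 47, 18]
t=107: [51, 95, 91, 47]
t=108: [32, 7, 31, 56]
t=109: [65, 88, 63, 40]
t=110: [72, 77, 69, 65]
t=111: [63, 70, 59, 52]
t=112: [35, 45, 29, 18]
t=113: [69, 85, 60, 45]
t=114: [80, 73, 66, 73]
t=115: [78, 68, 57, 68]
t=116: [68, 52, 36, 52]
t=117: [29, 35, 41, 35]
t=118: [66, 75, 84, 75]
t=119: [60, 74, 87, 74]
t=120: [50, 70, 90, 70]
t=121: [89, 89, 89, 89]
t=122: [116, 116, 116, 116]
t=123: [76, 76, 76, 76]
t=124: [77, 77, 77, 77]
t=125: [80, 80, 80, 80]
t=126: [89, 89, 89, 89]

Answer: 5
Key observation: The state at step 121, [89, 89, 89, 89], reappears at step 126 — and no state repeats earlier — so the cycle the system enters has period 5.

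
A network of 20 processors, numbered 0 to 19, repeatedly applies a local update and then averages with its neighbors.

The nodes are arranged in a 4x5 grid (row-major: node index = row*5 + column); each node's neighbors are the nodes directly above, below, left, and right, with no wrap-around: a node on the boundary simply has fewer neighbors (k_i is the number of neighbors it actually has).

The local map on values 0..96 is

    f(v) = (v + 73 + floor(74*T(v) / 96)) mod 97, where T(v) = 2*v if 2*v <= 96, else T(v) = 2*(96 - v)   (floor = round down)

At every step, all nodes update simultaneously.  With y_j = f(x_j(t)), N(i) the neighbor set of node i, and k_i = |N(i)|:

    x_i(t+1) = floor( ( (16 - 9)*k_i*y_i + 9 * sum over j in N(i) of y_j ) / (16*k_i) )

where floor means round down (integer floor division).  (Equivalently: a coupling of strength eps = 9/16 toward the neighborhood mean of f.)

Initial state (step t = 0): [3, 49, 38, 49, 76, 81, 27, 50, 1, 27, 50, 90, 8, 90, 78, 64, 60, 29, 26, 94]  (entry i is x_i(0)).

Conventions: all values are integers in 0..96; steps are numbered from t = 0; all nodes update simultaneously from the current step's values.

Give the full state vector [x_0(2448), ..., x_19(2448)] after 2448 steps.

Simulating step by step:
t=0: [3, 49, 38, 49, 76, 81, 27, 50, 1, 27, 50, 90, 8, 90, 78, 64, 60, 29, 26, 94]
t=1: [57, 36, 49, 42, 48, 76, 54, 81, 63, 63, 87, 78, 82, 73, 71, 91, 79, 63, 55, 66]
t=2: [82, 64, 42, 52, 48, 85, 84, 71, 86, 71, 77, 81, 81, 85, 86, 76, 81, 86, 90, 88]
t=3: [81, 83, 86, 71, 51, 78, 80, 81, 81, 66, 80, 80, 79, 77, 78, 81, 79, 77, 75, 76]
t=4: [80, 79, 79, 84, 90, 80, 80, 79, 82, 86, 80, 80, 81, 81, 82, 80, 80, 81, 82, 82]
t=5: [80, 80, 80, 78, 76, 80, 80, 80, 79, 77, 80, 80, 80, 79, 78, 80, 80, 79, 79, 79]
t=6: [80, 80, 80, 81, 81, 80, 80, 80, 81, 81, 80, 80, 80, 80, 81, 80, 80, 80, 81, 81]
t=7: [80, 80, 80, 80, 80, 80, 80, 80, 80, 80, 80, 80, 80, 80, 80, 80, 80, 80, 80, 80]
t=8: [80, 80, 80, 80, 80, 80, 80, 80, 80, 80, 80, 80, 80, 80, 80, 80, 80, 80, 80, 80]

Answer: [80, 80, 80, 80, 80, 80, 80, 80, 80, 80, 80, 80, 80, 80, 80, 80, 80, 80, 80, 80]
Key observation: The state at step 7, [80, 80, 80, 80, 80, 80, 80, 80, 80, 80, 80, 80, 80, 80, 80, 80, 80, 80, 80, 80], reappears at step 8: the system is in a cycle of period 1 from step 7 on.  Therefore the state at step 2448 equals the state at step 7 + ((2448 - 7) mod 1) = 7, which is [80, 80, 80, 80, 80, 80, 80, 80, 80, 80, 80, 80, 80, 80, 80, 80, 80, 80, 80, 80].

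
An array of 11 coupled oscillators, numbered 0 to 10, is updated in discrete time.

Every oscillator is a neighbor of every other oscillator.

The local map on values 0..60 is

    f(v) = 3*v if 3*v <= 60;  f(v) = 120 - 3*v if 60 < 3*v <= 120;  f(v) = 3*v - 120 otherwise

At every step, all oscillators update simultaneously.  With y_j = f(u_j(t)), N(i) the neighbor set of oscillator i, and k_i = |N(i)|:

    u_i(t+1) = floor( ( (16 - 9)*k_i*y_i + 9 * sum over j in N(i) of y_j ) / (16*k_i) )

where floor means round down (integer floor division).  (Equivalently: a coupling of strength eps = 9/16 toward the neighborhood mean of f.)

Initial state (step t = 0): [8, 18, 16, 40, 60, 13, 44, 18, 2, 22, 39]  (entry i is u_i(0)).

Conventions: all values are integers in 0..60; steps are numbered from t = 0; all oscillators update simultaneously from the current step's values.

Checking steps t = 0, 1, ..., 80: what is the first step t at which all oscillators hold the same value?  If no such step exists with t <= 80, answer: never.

Simulating step by step:
t=0: [8, 18, 16, 40, 60, 13, 44, 18, 2, 22, 39]  (not all equal)
t=1: [29, 40, 38, 19, 42, 34, 24, 40, 22, 40, 21]  (not all equal)
t=2: [28, 15, 17, 37, 17, 22, 33, 15, 36, 15, 37]  (not all equal)
t=3: [34, 38, 40, 24, 40, 41, 29, 38, 25, 38, 24]  (not all equal)
t=4: [18, 14, 11, 30, 11, 13, 24, 14, 29, 14, 30]  (not all equal)
t=5: [44, 39, 36, 35, 36, 38, 42, 39, 36, 39, 35]  (not all equal)
t=6: [10, 6, 10, 11, 10, 7, 7, 6, 10, 6, 11]  (not all equal)
t=7: [27, 22, 27, 28, 27, 23, 23, 22, 27, 22, 28]  (not all equal)
t=8: [42, 48, 42, 41, 42, 47, 47, 48, 42, 48, 41]  (not all equal)
t=9: [10, 17, 10, 9, 10, 16, 16, 17, 10, 17, 9]  (not all equal)
t=10: [35, 43, 35, 34, 35, 42, 42, 43, 35, 43, 34]  (not all equal)
t=11: [13, 11, 13, 14, 13, 9, 9, 11, 13, 11, 14]  (not all equal)
t=12: [36, 34, 36, 38, 36, 32, 32, 34, 36, 34, 38]  (not all equal)
t=13: [13, 15, 13, 11, 13, 18, 18, 15, 13, 15, 11]  (not all equal)
t=14: [41, 43, 41, 38, 41, 46, 46, 43, 41, 43, 38]  (not all equal)
t=15: [6, 8, 6, 7, 6, 11, 11, 8, 6, 8, 7]  (not all equal)
t=16: [21, 23, 21, 22, 21, 26, 26, 23, 21, 23, 22]  (not all equal)
t=17: [53, 51, 53, 52, 53, 48, 48, 51, 53, 51, 52]  (not all equal)
t=18: [35, 33, 35, 34, 35, 30, 30, 33, 35, 33, 34]  (not all equal)
t=19: [18, 20, 18, 19, 18, 23, 23, 20, 18, 20, 19]  (not all equal)
t=20: [55, 57, 55, 56, 55, 53, 53, 57, 55, 57, 56]  (not all equal)
t=21: [45, 47, 45, 46, 45, 43, 43, 47, 45, 47, 46]  (not all equal)
t=22: [15, 17, 15, 16, 15, 13, 13, 17, 15, 17, 16]  (not all equal)
t=23: [45, 47, 45, 46, 45, 43, 43, 47, 45, 47, 46]  (not all equal)

Answer: never
Key observation: The state at step 21 reappears at step 23 — the system is in a cycle of period 2 from step 21 on.  No step 0..23 is synchronized, and the cycle repeats forever, so no step up to 80 (or ever) has all oscillators equal.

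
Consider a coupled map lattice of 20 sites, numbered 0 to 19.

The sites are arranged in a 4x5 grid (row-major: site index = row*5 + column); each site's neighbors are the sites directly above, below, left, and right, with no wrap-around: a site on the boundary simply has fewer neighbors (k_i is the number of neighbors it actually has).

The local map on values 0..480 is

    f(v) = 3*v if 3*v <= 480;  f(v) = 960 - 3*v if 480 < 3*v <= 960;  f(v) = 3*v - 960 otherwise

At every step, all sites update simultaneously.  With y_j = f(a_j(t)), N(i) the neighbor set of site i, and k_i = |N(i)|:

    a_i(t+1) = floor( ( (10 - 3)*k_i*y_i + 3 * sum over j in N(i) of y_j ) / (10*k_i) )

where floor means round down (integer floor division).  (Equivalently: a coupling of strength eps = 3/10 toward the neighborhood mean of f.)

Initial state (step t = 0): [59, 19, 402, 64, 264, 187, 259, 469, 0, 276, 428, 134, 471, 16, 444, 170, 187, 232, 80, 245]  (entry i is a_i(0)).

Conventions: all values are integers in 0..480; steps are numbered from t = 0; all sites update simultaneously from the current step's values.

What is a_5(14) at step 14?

Answer: a_5(14) = 209

Derivation:
t=0: [59, 19, 402, 64, 264, 187, 259, 469, 0, 276, 428, 134, 471, 16, 444, 170, 187, 232, 80, 245]
t=1: [192, 100, 241, 175, 166, 347, 225, 379, 61, 146, 351, 383, 404, 113, 300, 423, 390, 294, 221, 249]
t=2: [325, 300, 257, 392, 454, 132, 255, 195, 232, 377, 123, 195, 235, 296, 141, 261, 204, 130, 270, 202]
t=3: [78, 81, 197, 236, 339, 335, 226, 330, 247, 228, 353, 350, 269, 132, 355, 231, 337, 348, 186, 333]
t=4: [207, 258, 310, 240, 119, 93, 228, 97, 224, 231, 109, 106, 152, 343, 144, 209, 79, 119, 333, 103]
t=5: [307, 194, 92, 235, 325, 289, 273, 282, 266, 294, 321, 319, 396, 139, 366, 317, 266, 323, 100, 286]
t=6: [97, 310, 267, 223, 60, 83, 142, 140, 178, 86, 12, 42, 200, 354, 156, 31, 115, 75, 262, 137]
t=7: [245, 108, 185, 280, 208, 249, 360, 396, 378, 288, 72, 175, 317, 178, 404, 122, 285, 245, 195, 384]
t=8: [238, 301, 350, 175, 267, 205, 174, 212, 187, 143, 252, 338, 104, 358, 247, 304, 176, 206, 346, 228]
t=9: [232, 117, 144, 369, 240, 330, 365, 319, 376, 378, 187, 141, 280, 155, 235, 129, 346, 321, 127, 237]
t=10: [241, 328, 352, 186, 216, 100, 155, 66, 176, 188, 363, 351, 151, 394, 267, 342, 135, 60, 338, 269]
t=11: [214, 96, 129, 365, 338, 293, 371, 247, 393, 367, 136, 174, 369, 237, 188, 126, 317, 217, 93, 139]
t=12: [277, 287, 335, 160, 79, 144, 184, 221, 209, 165, 375, 360, 194, 252, 357, 327, 118, 259, 292, 393]
t=13: [169, 127, 119, 397, 307, 372, 356, 295, 341, 393, 172, 181, 324, 210, 166, 92, 280, 209, 119, 182]
t=14: [397, 358, 318, 207, 94, 209, 152, 93, 108, 209, 395, 343, 95, 298, 419, 277, 186, 282, 357, 412]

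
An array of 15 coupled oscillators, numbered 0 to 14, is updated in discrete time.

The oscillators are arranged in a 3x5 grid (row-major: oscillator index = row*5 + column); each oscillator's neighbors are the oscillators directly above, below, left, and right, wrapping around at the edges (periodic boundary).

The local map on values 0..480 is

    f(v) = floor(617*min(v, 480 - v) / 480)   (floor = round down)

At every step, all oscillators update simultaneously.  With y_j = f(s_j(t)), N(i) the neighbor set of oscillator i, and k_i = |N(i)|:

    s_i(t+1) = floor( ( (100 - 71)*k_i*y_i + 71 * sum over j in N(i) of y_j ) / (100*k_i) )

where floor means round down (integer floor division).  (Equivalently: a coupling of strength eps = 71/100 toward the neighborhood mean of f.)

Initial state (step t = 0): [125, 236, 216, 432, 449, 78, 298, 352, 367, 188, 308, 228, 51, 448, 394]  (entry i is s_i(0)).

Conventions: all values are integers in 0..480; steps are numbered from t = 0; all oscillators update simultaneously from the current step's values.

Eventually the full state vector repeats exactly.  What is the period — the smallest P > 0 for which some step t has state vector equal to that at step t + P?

Answer: 4
Key observation: The state at step 31, [232, 232, 232, 232, 232, 232, 232, 232, 232, 232, 232, 232, 232, 232, 232], reappears at step 35 — and no state repeats earlier — so the cycle the system enters has period 4.

Derivation:
t=0: [125, 236, 216, 432, 449, 78, 298, 352, 367, 188, 308, 228, 51, 448, 394]
t=1: [164, 258, 185, 106, 112, 180, 220, 175, 132, 139, 181, 230, 156, 79, 128]
t=2: [219, 264, 218, 154, 163, 227, 265, 222, 162, 177, 227, 262, 210, 148, 163]
t=3: [271, 278, 263, 214, 222, 275, 281, 266, 219, 228, 272, 278, 261, 211, 223]
t=4: [268, 263, 274, 277, 281, 268, 261, 274, 279, 282, 268, 263, 273, 277, 281]
t=5: [270, 274, 266, 259, 258, 270, 275, 266, 259, 258, 270, 275, 266, 259, 258]
t=6: [270, 266, 274, 282, 281, 270, 266, 274, 282, 281, 270, 266, 274, 282, 281]
t=7: [267, 271, 264, 255, 257, 267, 271, 264, 255, 257, 267, 271, 264, 255, 257]
t=8: [274, 270, 277, 286, 284, 274, 270, 277, 286, 284, 274, 270, 277, 286, 284]
t=9: [262, 266, 259, 251, 252, 262, 266, 259, 251, 252, 262, 266, 259, 251, 252]
t=10: [281, 277, 284, 292, 290, 281, 277, 284, 292, 290, 281, 277, 284, 292, 290]
t=11: [253, 257, 250, 243, 245, 253, 257, 250, 243, 245, 253, 257, 250, 243, 245]
t=12: [292, 288, 295, 302, 300, 292, 288, 295, 302, 300, 292, 288, 295, 302, 300]
t=13: [240, 243, 237, 230, 232, 240, 243, 237, 230, 232, 240, 243, 237, 230, 232]
t=14: [305, 304, 302, 297, 299, 305, 304, 302, 297, 299, 305, 304, 302, 297, 299]
t=15: [225, 226, 228, 233, 231, 225, 226, 228, 233, 231, 225, 226, 228, 233, 231]
t=16: [290, 290, 293, 297, 295, 290, 290, 293, 297, 295, 290, 290, 293, 297, 295]
t=17: [242, 243, 239, 236, 237, 242, 243, 239, 236, 237, 242, 243, 239, 236, 237]
t=18: [304, 304, 305, 303, 304, 304, 304, 305, 303, 304, 304, 304, 305, 303, 304]
t=19: [226, 225, 224, 226, 226, 226, 225, 224, 226, 226, 226, 225, 224, 226, 226]
t=20: [289, 288, 287, 289, 290, 289, 288, 287, 289, 290, 289, 288, 287, 289, 290]
t=21: [245, 246, 247, 245, 244, 245, 246, 247, 245, 244, 245, 246, 247, 245, 244]
t=22: [301, 300, 299, 301, 302, 301, 300, 299, 301, 302, 301, 300, 299, 301, 302]
t=23: [229, 231, 231, 230, 228, 229, 231, 231, 230, 228, 229, 231, 231, 230, 228]
t=24: [294, 295, 295, 294, 293, 294, 295, 295, 294, 293, 294, 295, 295, 294, 293]
t=25: [238, 237, 237, 238, 239, 238, 237, 237, 238, 239, 238, 237, 237, 238, 239]
t=26: [305, 304, 304, 305, 306, 305, 304, 304, 305, 306, 305, 304, 304, 305, 306]
t=27: [224, 225, 225, 224, 223, 224, 225, 225, 224, 223, 224, 225, 225, 224, 223]
t=28: [287, 288, 288, 287, 286, 287, 288, 288, 287, 286, 287, 288, 288, 287, 286]
t=29: [247, 246, 246, 247, 248, 247, 246, 246, 247, 248, 247, 246, 246, 247, 248]
t=30: [299, 299, 299, 299, 298, 299, 299, 299, 299, 298, 299, 299, 299, 299, 298]
t=31: [232, 232, 232, 232, 232, 232, 232, 232, 232, 232, 232, 232, 232, 232, 232]
t=32: [298, 298, 298, 298, 298, 298, 298, 298, 298, 298, 298, 298, 298, 298, 298]
t=33: [233, 233, 233, 233, 233, 233, 233, 233, 233, 233, 233, 233, 233, 233, 233]
t=34: [299, 299, 299, 299, 299, 299, 299, 299, 299, 299, 299, 299, 299, 299, 299]
t=35: [232, 232, 232, 232, 232, 232, 232, 232, 232, 232, 232, 232, 232, 232, 232]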